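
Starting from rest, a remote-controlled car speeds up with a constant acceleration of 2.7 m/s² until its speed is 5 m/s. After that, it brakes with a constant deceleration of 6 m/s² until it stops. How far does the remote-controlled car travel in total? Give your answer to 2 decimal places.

6.71 m

Phase 1 (accelerating): v₀ = 0 m/s, a = 2.7 m/s².
v = v₀ + at → t = (5 − 0) / 2.7 = 1.85 s
v² = v₀² + 2aΔx → Δx = (5² − 0²)/(2·2.7) = 4.63 m

Phase 2 (decelerating): v₀ = 5.00 m/s, a = -6 m/s².
v = v₀ + at → t = (0 − 5.00) / -6 = 0.833 s
v² = v₀² + 2aΔx → Δx = (0² − 5.00²)/(2·-6) = 2.08 m
Total distance = 4.63 + 2.08 = 6.71 m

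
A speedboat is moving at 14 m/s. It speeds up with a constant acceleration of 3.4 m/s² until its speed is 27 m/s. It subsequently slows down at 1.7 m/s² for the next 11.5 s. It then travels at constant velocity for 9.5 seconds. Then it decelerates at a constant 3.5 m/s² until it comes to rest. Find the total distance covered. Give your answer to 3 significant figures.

355 m

Phase 1 (accelerating): v₀ = 14.0 m/s, a = 3.4 m/s².
v = v₀ + at → t = (27 − 14.0) / 3.4 = 3.82 s
v² = v₀² + 2aΔx → Δx = (27² − 14.0²)/(2·3.4) = 78.4 m

Phase 2 (decelerating): v₀ = 27.0 m/s, a = -1.7 m/s².
v = v₀ + at = 27.0 + (-1.7)(11.5) = 7.45 m/s
Δx = v₀t + ½at² = 27.0·11.5 + 0.5·-1.7·11.5² = 198 m

Phase 3 (constant speed): v₀ = 7.45 m/s, a = 0 m/s².
v = v₀ + at = 7.45 + (0)(9.5) = 7.45 m/s
Δx = v₀t + ½at² = 7.45·9.5 + 0.5·0·9.5² = 70.8 m

Phase 4 (decelerating): v₀ = 7.45 m/s, a = -3.5 m/s².
v = v₀ + at → t = (0 − 7.45) / -3.5 = 2.13 s
v² = v₀² + 2aΔx → Δx = (0² − 7.45²)/(2·-3.5) = 7.93 m
Total distance = 78.4 + 198 + 70.8 + 7.93 = 355 m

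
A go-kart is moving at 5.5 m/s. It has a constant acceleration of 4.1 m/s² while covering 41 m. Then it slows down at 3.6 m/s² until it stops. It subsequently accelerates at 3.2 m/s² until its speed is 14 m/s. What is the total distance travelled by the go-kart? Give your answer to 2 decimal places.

122.52 m

Phase 1 (accelerating): v₀ = 5.50 m/s, a = 4.1 m/s².
v² = v₀² + 2aΔx = 5.50² + 2·4.1·41 = 366 → v = 19.1 m/s
t = (v − v₀)/a = (19.1 − 5.50)/4.1 = 3.33 s

Phase 2 (decelerating): v₀ = 19.1 m/s, a = -3.6 m/s².
v = v₀ + at → t = (0 − 19.1) / -3.6 = 5.32 s
v² = v₀² + 2aΔx → Δx = (0² − 19.1²)/(2·-3.6) = 50.9 m

Phase 3 (accelerating): v₀ = 0 m/s, a = 3.2 m/s².
v = v₀ + at → t = (14 − 0) / 3.2 = 4.38 s
v² = v₀² + 2aΔx → Δx = (14² − 0²)/(2·3.2) = 30.6 m
Total distance = 41.0 + 50.9 + 30.6 = 123 m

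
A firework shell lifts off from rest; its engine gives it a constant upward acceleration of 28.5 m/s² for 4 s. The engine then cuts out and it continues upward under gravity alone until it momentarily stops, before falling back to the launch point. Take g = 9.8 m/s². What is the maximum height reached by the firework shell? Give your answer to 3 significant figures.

Phase 1 (powered ascent): v₀ = 0 m/s, a = 28.5 m/s².
v = v₀ + at = 0 + (28.5)(4) = 114 m/s
Δx = v₀t + ½at² = 0·4 + 0.5·28.5·4² = 228 m

Phase 2 (coasting upward): v₀ = 114 m/s, a = -9.8 m/s².
v = v₀ + at → t = (0 − 114) / -9.8 = 11.6 s
v² = v₀² + 2aΔx → Δx = (0² − 114²)/(2·-9.8) = 663 m
Maximum height = 228 + 663 = 891 m

891 m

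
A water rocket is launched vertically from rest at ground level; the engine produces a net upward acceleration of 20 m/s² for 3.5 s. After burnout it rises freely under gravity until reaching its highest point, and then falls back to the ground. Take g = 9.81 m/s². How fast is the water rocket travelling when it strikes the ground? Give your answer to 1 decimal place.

Phase 1 (powered ascent): v₀ = 0 m/s, a = 20 m/s².
v = v₀ + at = 0 + (20)(3.5) = 70.0 m/s
Δx = v₀t + ½at² = 0·3.5 + 0.5·20·3.5² = 122 m

Phase 2 (coasting upward): v₀ = 70.0 m/s, a = -9.81 m/s².
v = v₀ + at → t = (0 − 70.0) / -9.81 = 7.14 s
v² = v₀² + 2aΔx → Δx = (0² − 70.0²)/(2·-9.81) = 250 m

Phase 3 (free fall): v₀ = 0 m/s, a = -9.81 m/s².
Falls 372 m from rest: t = √(2·372/9.81) = 8.71 s; v = g·t = 85.5 m/s.
Impact speed = 85.5 m/s

85.5 m/s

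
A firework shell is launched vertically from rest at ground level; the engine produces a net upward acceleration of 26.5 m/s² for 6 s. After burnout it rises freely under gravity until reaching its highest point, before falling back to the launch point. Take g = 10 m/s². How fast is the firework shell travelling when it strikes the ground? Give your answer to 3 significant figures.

187 m/s

Phase 1 (powered ascent): v₀ = 0 m/s, a = 26.5 m/s².
v = v₀ + at = 0 + (26.5)(6) = 159 m/s
Δx = v₀t + ½at² = 0·6 + 0.5·26.5·6² = 477 m

Phase 2 (coasting upward): v₀ = 159 m/s, a = -10 m/s².
v = v₀ + at → t = (0 − 159) / -10 = 15.9 s
v² = v₀² + 2aΔx → Δx = (0² − 159²)/(2·-10) = 1260 m

Phase 3 (free fall): v₀ = 0 m/s, a = -10 m/s².
Falls 1740 m from rest: t = √(2·1740/10) = 18.7 s; v = g·t = 187 m/s.
Impact speed = 187 m/s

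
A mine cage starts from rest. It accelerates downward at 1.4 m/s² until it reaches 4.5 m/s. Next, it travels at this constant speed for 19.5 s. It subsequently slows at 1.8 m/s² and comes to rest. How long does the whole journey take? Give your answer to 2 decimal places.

Phase 1 (accelerating): v₀ = 0 m/s, a = 1.4 m/s².
v = v₀ + at → t = (4.5 − 0) / 1.4 = 3.21 s
v² = v₀² + 2aΔx → Δx = (4.5² − 0²)/(2·1.4) = 7.23 m

Phase 2 (constant speed): v₀ = 4.50 m/s, a = 0 m/s².
v = v₀ + at = 4.50 + (0)(19.5) = 4.50 m/s
Δx = v₀t + ½at² = 4.50·19.5 + 0.5·0·19.5² = 87.8 m

Phase 3 (decelerating): v₀ = 4.50 m/s, a = -1.8 m/s².
v = v₀ + at → t = (0 − 4.50) / -1.8 = 2.50 s
v² = v₀² + 2aΔx → Δx = (0² − 4.50²)/(2·-1.8) = 5.62 m
Total time = 3.21 + 19.5 + 2.50 = 25.2 s

25.21 s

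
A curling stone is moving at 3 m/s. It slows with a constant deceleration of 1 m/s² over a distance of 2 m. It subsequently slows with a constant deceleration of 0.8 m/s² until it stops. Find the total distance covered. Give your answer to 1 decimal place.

Phase 1 (decelerating): v₀ = 3.00 m/s, a = -1 m/s².
v² = v₀² + 2aΔx = 3.00² + 2·-1·2 = 5.00 → v = 2.24 m/s
t = (v − v₀)/a = (2.24 − 3.00)/-1 = 0.764 s

Phase 2 (decelerating): v₀ = 2.24 m/s, a = -0.8 m/s².
v = v₀ + at → t = (0 − 2.24) / -0.8 = 2.80 s
v² = v₀² + 2aΔx → Δx = (0² − 2.24²)/(2·-0.8) = 3.13 m
Total distance = 2.00 + 3.13 = 5.12 m

5.1 m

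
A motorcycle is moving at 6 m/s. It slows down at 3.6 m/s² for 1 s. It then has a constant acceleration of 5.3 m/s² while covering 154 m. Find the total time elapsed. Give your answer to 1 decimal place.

Phase 1 (decelerating): v₀ = 6.00 m/s, a = -3.6 m/s².
v = v₀ + at = 6.00 + (-3.6)(1) = 2.40 m/s
Δx = v₀t + ½at² = 6.00·1 + 0.5·-3.6·1² = 4.20 m

Phase 2 (accelerating): v₀ = 2.40 m/s, a = 5.3 m/s².
v² = v₀² + 2aΔx = 2.40² + 2·5.3·154 = 1640 → v = 40.5 m/s
t = (v − v₀)/a = (40.5 − 2.40)/5.3 = 7.18 s
Total time = 1.00 + 7.18 = 8.18 s

8.2 s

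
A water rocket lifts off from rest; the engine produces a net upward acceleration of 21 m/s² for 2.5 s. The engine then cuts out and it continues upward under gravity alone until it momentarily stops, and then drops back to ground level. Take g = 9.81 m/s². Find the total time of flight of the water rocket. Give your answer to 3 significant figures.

14.3 s

Phase 1 (powered ascent): v₀ = 0 m/s, a = 21 m/s².
v = v₀ + at = 0 + (21)(2.5) = 52.5 m/s
Δx = v₀t + ½at² = 0·2.5 + 0.5·21·2.5² = 65.6 m

Phase 2 (coasting upward): v₀ = 52.5 m/s, a = -9.81 m/s².
v = v₀ + at → t = (0 − 52.5) / -9.81 = 5.35 s
v² = v₀² + 2aΔx → Δx = (0² − 52.5²)/(2·-9.81) = 140 m

Phase 3 (free fall): v₀ = 0 m/s, a = -9.81 m/s².
Falls 206 m from rest: t = √(2·206/9.81) = 6.48 s; v = g·t = 63.6 m/s.
Total time = 2.50 + 5.35 + 6.48 = 14.3 s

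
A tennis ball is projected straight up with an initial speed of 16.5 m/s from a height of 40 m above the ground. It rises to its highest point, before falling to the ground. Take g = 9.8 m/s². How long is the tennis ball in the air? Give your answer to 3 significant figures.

5.00 s

Phase 1 (rising): v₀ = 16.5 m/s, a = -9.8 m/s².
v = v₀ + at → t = (0 − 16.5) / -9.8 = 1.68 s
v² = v₀² + 2aΔx → Δx = (0² − 16.5²)/(2·-9.8) = 13.9 m

Phase 2 (falling): v₀ = 0 m/s, a = -9.8 m/s².
Falls 53.9 m from rest: t = √(2·53.9/9.8) = 3.32 s; v = g·t = 32.5 m/s.
Total time = 1.68 + 3.32 = 5.00 s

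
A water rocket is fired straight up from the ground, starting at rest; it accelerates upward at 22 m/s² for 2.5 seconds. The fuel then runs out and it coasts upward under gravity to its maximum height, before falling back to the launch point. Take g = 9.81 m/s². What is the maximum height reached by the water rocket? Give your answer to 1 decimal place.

Phase 1 (powered ascent): v₀ = 0 m/s, a = 22 m/s².
v = v₀ + at = 0 + (22)(2.5) = 55.0 m/s
Δx = v₀t + ½at² = 0·2.5 + 0.5·22·2.5² = 68.8 m

Phase 2 (coasting upward): v₀ = 55.0 m/s, a = -9.81 m/s².
v = v₀ + at → t = (0 − 55.0) / -9.81 = 5.61 s
v² = v₀² + 2aΔx → Δx = (0² − 55.0²)/(2·-9.81) = 154 m
Maximum height = 68.8 + 154 = 223 m

222.9 m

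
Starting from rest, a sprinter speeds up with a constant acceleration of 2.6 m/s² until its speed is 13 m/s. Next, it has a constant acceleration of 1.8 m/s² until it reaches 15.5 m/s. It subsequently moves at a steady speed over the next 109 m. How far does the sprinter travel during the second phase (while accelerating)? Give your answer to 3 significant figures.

19.8 m

Phase 1 (accelerating): v₀ = 0 m/s, a = 2.6 m/s².
v = v₀ + at → t = (13 − 0) / 2.6 = 5.00 s
v² = v₀² + 2aΔx → Δx = (13² − 0²)/(2·2.6) = 32.5 m

Phase 2 (accelerating): v₀ = 13.0 m/s, a = 1.8 m/s².
v = v₀ + at → t = (15.5 − 13.0) / 1.8 = 1.39 s
v² = v₀² + 2aΔx → Δx = (15.5² − 13.0²)/(2·1.8) = 19.8 m
Distance in phase 2 = 19.8 m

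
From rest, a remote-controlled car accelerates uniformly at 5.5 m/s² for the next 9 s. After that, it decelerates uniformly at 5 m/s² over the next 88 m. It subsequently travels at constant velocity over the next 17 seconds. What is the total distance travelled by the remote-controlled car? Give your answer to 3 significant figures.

984 m

Phase 1 (accelerating): v₀ = 0 m/s, a = 5.5 m/s².
v = v₀ + at = 0 + (5.5)(9) = 49.5 m/s
Δx = v₀t + ½at² = 0·9 + 0.5·5.5·9² = 223 m

Phase 2 (decelerating): v₀ = 49.5 m/s, a = -5 m/s².
v² = v₀² + 2aΔx = 49.5² + 2·-5·88 = 1570 → v = 39.6 m/s
t = (v − v₀)/a = (39.6 − 49.5)/-5 = 1.97 s

Phase 3 (constant speed): v₀ = 39.6 m/s, a = 0 m/s².
v = v₀ + at = 39.6 + (0)(17) = 39.6 m/s
Δx = v₀t + ½at² = 39.6·17 + 0.5·0·17² = 674 m
Total distance = 223 + 88.0 + 674 = 984 m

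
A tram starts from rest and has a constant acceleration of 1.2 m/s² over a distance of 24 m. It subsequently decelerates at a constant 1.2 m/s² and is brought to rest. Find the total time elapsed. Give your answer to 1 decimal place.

12.6 s

Phase 1 (accelerating): v₀ = 0 m/s, a = 1.2 m/s².
v² = v₀² + 2aΔx = 0² + 2·1.2·24 = 57.6 → v = 7.59 m/s
t = (v − v₀)/a = (7.59 − 0)/1.2 = 6.32 s

Phase 2 (decelerating): v₀ = 7.59 m/s, a = -1.2 m/s².
v = v₀ + at → t = (0 − 7.59) / -1.2 = 6.32 s
v² = v₀² + 2aΔx → Δx = (0² − 7.59²)/(2·-1.2) = 24.0 m
Total time = 6.32 + 6.32 = 12.6 s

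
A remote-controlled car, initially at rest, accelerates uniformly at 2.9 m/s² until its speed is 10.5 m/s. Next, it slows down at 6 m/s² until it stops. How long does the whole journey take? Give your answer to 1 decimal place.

Phase 1 (accelerating): v₀ = 0 m/s, a = 2.9 m/s².
v = v₀ + at → t = (10.5 − 0) / 2.9 = 3.62 s
v² = v₀² + 2aΔx → Δx = (10.5² − 0²)/(2·2.9) = 19.0 m

Phase 2 (decelerating): v₀ = 10.5 m/s, a = -6 m/s².
v = v₀ + at → t = (0 − 10.5) / -6 = 1.75 s
v² = v₀² + 2aΔx → Δx = (0² − 10.5²)/(2·-6) = 9.19 m
Total time = 3.62 + 1.75 = 5.37 s

5.4 s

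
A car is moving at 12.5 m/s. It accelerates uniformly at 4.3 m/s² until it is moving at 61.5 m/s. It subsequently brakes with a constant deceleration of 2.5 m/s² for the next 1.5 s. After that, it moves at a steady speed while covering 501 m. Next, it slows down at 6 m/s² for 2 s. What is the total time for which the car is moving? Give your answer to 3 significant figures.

Phase 1 (accelerating): v₀ = 12.5 m/s, a = 4.3 m/s².
v = v₀ + at → t = (61.5 − 12.5) / 4.3 = 11.4 s
v² = v₀² + 2aΔx → Δx = (61.5² − 12.5²)/(2·4.3) = 422 m

Phase 2 (decelerating): v₀ = 61.5 m/s, a = -2.5 m/s².
v = v₀ + at = 61.5 + (-2.5)(1.5) = 57.8 m/s
Δx = v₀t + ½at² = 61.5·1.5 + 0.5·-2.5·1.5² = 89.4 m

Phase 3 (constant speed): v₀ = 57.8 m/s, a = 0 m/s².
Constant speed: t = d/v = 501/57.8 = 8.68 s

Phase 4 (decelerating): v₀ = 57.8 m/s, a = -6 m/s².
v = v₀ + at = 57.8 + (-6)(2) = 45.8 m/s
Δx = v₀t + ½at² = 57.8·2 + 0.5·-6·2² = 104 m
Total time = 11.4 + 1.50 + 8.68 + 2.00 = 23.6 s

23.6 s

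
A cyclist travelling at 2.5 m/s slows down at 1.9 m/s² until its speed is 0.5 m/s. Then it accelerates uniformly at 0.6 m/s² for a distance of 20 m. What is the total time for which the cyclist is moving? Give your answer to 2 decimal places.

Phase 1 (decelerating): v₀ = 2.50 m/s, a = -1.9 m/s².
v = v₀ + at → t = (0.5 − 2.50) / -1.9 = 1.05 s
v² = v₀² + 2aΔx → Δx = (0.5² − 2.50²)/(2·-1.9) = 1.58 m

Phase 2 (accelerating): v₀ = 0.500 m/s, a = 0.6 m/s².
v² = v₀² + 2aΔx = 0.500² + 2·0.6·20 = 24.2 → v = 4.92 m/s
t = (v − v₀)/a = (4.92 − 0.500)/0.6 = 7.37 s
Total time = 1.05 + 7.37 = 8.43 s

8.43 s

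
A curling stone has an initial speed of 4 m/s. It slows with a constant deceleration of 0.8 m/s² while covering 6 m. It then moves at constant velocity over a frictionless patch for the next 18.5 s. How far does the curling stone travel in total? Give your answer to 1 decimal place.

Phase 1 (decelerating): v₀ = 4.00 m/s, a = -0.8 m/s².
v² = v₀² + 2aΔx = 4.00² + 2·-0.8·6 = 6.40 → v = 2.53 m/s
t = (v − v₀)/a = (2.53 − 4.00)/-0.8 = 1.84 s

Phase 2 (constant speed): v₀ = 2.53 m/s, a = 0 m/s².
v = v₀ + at = 2.53 + (0)(18.5) = 2.53 m/s
Δx = v₀t + ½at² = 2.53·18.5 + 0.5·0·18.5² = 46.8 m
Total distance = 6.00 + 46.8 = 52.8 m

52.8 m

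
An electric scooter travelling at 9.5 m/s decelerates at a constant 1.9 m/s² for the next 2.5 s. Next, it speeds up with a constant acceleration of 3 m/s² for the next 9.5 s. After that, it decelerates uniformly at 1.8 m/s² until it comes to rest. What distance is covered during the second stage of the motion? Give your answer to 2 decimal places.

Phase 1 (decelerating): v₀ = 9.50 m/s, a = -1.9 m/s².
v = v₀ + at = 9.50 + (-1.9)(2.5) = 4.75 m/s
Δx = v₀t + ½at² = 9.50·2.5 + 0.5·-1.9·2.5² = 17.8 m

Phase 2 (accelerating): v₀ = 4.75 m/s, a = 3 m/s².
v = v₀ + at = 4.75 + (3)(9.5) = 33.2 m/s
Δx = v₀t + ½at² = 4.75·9.5 + 0.5·3·9.5² = 180 m
Distance in phase 2 = 180 m

180.50 m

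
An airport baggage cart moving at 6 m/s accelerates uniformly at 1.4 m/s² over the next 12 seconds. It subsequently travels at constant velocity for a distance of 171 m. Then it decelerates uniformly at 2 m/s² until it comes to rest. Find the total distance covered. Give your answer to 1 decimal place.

Phase 1 (accelerating): v₀ = 6.00 m/s, a = 1.4 m/s².
v = v₀ + at = 6.00 + (1.4)(12) = 22.8 m/s
Δx = v₀t + ½at² = 6.00·12 + 0.5·1.4·12² = 173 m

Phase 2 (constant speed): v₀ = 22.8 m/s, a = 0 m/s².
Constant speed: t = d/v = 171/22.8 = 7.50 s

Phase 3 (decelerating): v₀ = 22.8 m/s, a = -2 m/s².
v = v₀ + at → t = (0 − 22.8) / -2 = 11.4 s
v² = v₀² + 2aΔx → Δx = (0² − 22.8²)/(2·-2) = 130 m
Total distance = 173 + 171 + 130 = 474 m

473.8 m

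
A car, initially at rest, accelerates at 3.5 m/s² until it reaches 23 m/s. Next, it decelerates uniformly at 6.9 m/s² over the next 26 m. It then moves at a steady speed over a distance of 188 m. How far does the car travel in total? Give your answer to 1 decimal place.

289.6 m

Phase 1 (accelerating): v₀ = 0 m/s, a = 3.5 m/s².
v = v₀ + at → t = (23 − 0) / 3.5 = 6.57 s
v² = v₀² + 2aΔx → Δx = (23² − 0²)/(2·3.5) = 75.6 m

Phase 2 (decelerating): v₀ = 23.0 m/s, a = -6.9 m/s².
v² = v₀² + 2aΔx = 23.0² + 2·-6.9·26 = 170 → v = 13.0 m/s
t = (v − v₀)/a = (13.0 − 23.0)/-6.9 = 1.44 s

Phase 3 (constant speed): v₀ = 13.0 m/s, a = 0 m/s².
Constant speed: t = d/v = 188/13.0 = 14.4 s
Total distance = 75.6 + 26.0 + 188 = 290 m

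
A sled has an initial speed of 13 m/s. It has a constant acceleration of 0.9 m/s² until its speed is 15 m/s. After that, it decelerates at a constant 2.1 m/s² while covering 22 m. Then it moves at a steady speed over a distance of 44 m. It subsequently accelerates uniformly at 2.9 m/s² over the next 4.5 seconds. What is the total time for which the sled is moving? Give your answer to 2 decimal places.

12.20 s

Phase 1 (accelerating): v₀ = 13.0 m/s, a = 0.9 m/s².
v = v₀ + at → t = (15 − 13.0) / 0.9 = 2.22 s
v² = v₀² + 2aΔx → Δx = (15² − 13.0²)/(2·0.9) = 31.1 m

Phase 2 (decelerating): v₀ = 15.0 m/s, a = -2.1 m/s².
v² = v₀² + 2aΔx = 15.0² + 2·-2.1·22 = 133 → v = 11.5 m/s
t = (v − v₀)/a = (11.5 − 15.0)/-2.1 = 1.66 s

Phase 3 (constant speed): v₀ = 11.5 m/s, a = 0 m/s².
Constant speed: t = d/v = 44/11.5 = 3.82 s

Phase 4 (accelerating): v₀ = 11.5 m/s, a = 2.9 m/s².
v = v₀ + at = 11.5 + (2.9)(4.5) = 24.6 m/s
Δx = v₀t + ½at² = 11.5·4.5 + 0.5·2.9·4.5² = 81.2 m
Total time = 2.22 + 1.66 + 3.82 + 4.50 = 12.2 s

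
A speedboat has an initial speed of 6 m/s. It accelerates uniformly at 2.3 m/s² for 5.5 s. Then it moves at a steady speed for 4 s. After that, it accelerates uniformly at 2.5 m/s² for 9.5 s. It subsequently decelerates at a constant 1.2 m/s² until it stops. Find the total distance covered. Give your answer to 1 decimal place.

Phase 1 (accelerating): v₀ = 6.00 m/s, a = 2.3 m/s².
v = v₀ + at = 6.00 + (2.3)(5.5) = 18.6 m/s
Δx = v₀t + ½at² = 6.00·5.5 + 0.5·2.3·5.5² = 67.8 m

Phase 2 (constant speed): v₀ = 18.6 m/s, a = 0 m/s².
v = v₀ + at = 18.6 + (0)(4) = 18.6 m/s
Δx = v₀t + ½at² = 18.6·4 + 0.5·0·4² = 74.6 m

Phase 3 (accelerating): v₀ = 18.6 m/s, a = 2.5 m/s².
v = v₀ + at = 18.6 + (2.5)(9.5) = 42.4 m/s
Δx = v₀t + ½at² = 18.6·9.5 + 0.5·2.5·9.5² = 290 m

Phase 4 (decelerating): v₀ = 42.4 m/s, a = -1.2 m/s².
v = v₀ + at → t = (0 − 42.4) / -1.2 = 35.3 s
v² = v₀² + 2aΔx → Δx = (0² − 42.4²)/(2·-1.2) = 749 m
Total distance = 67.8 + 74.6 + 290 + 749 = 1180 m

1181.4 m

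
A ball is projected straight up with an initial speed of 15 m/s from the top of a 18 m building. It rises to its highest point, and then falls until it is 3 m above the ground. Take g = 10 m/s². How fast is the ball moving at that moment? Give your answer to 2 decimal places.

Phase 1 (rising): v₀ = 15.0 m/s, a = -10 m/s².
v = v₀ + at → t = (0 − 15.0) / -10 = 1.50 s
v² = v₀² + 2aΔx → Δx = (0² − 15.0²)/(2·-10) = 11.2 m

Phase 2 (falling): v₀ = 0 m/s, a = -10 m/s².
Falls 26.2 m from rest: t = √(2·26.2/10) = 2.29 s; v = g·t = 22.9 m/s.
Final speed = 22.9 m/s

22.91 m/s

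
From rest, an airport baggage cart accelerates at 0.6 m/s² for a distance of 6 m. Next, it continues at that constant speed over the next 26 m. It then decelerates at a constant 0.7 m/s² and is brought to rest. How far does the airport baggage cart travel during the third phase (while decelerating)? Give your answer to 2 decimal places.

5.14 m

Phase 1 (accelerating): v₀ = 0 m/s, a = 0.6 m/s².
v² = v₀² + 2aΔx = 0² + 2·0.6·6 = 7.20 → v = 2.68 m/s
t = (v − v₀)/a = (2.68 − 0)/0.6 = 4.47 s

Phase 2 (constant speed): v₀ = 2.68 m/s, a = 0 m/s².
Constant speed: t = d/v = 26/2.68 = 9.69 s

Phase 3 (decelerating): v₀ = 2.68 m/s, a = -0.7 m/s².
v = v₀ + at → t = (0 − 2.68) / -0.7 = 3.83 s
v² = v₀² + 2aΔx → Δx = (0² − 2.68²)/(2·-0.7) = 5.14 m
Distance in phase 3 = 5.14 m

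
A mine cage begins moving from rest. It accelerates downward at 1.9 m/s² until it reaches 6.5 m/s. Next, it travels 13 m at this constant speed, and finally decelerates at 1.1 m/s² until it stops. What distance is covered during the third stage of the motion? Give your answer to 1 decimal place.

19.2 m

Phase 1 (accelerating): v₀ = 0 m/s, a = 1.9 m/s².
v = v₀ + at → t = (6.5 − 0) / 1.9 = 3.42 s
v² = v₀² + 2aΔx → Δx = (6.5² − 0²)/(2·1.9) = 11.1 m

Phase 2 (constant speed): v₀ = 6.50 m/s, a = 0 m/s².
Constant speed: t = d/v = 13/6.50 = 2.00 s

Phase 3 (decelerating): v₀ = 6.50 m/s, a = -1.1 m/s².
v = v₀ + at → t = (0 − 6.50) / -1.1 = 5.91 s
v² = v₀² + 2aΔx → Δx = (0² − 6.50²)/(2·-1.1) = 19.2 m
Distance in phase 3 = 19.2 m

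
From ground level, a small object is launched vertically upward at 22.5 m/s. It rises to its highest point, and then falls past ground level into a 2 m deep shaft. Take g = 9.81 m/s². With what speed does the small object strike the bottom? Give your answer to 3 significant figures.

Phase 1 (rising): v₀ = 22.5 m/s, a = -9.81 m/s².
v = v₀ + at → t = (0 − 22.5) / -9.81 = 2.29 s
v² = v₀² + 2aΔx → Δx = (0² − 22.5²)/(2·-9.81) = 25.8 m

Phase 2 (falling): v₀ = 0 m/s, a = -9.81 m/s².
Falls 27.8 m from rest: t = √(2·27.8/9.81) = 2.38 s; v = g·t = 23.4 m/s.
Final speed = 23.4 m/s

23.4 m/s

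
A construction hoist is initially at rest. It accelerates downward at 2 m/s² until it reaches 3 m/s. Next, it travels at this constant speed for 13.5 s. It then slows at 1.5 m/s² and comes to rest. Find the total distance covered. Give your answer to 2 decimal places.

45.75 m

Phase 1 (accelerating): v₀ = 0 m/s, a = 2 m/s².
v = v₀ + at → t = (3 − 0) / 2 = 1.50 s
v² = v₀² + 2aΔx → Δx = (3² − 0²)/(2·2) = 2.25 m

Phase 2 (constant speed): v₀ = 3.00 m/s, a = 0 m/s².
v = v₀ + at = 3.00 + (0)(13.5) = 3.00 m/s
Δx = v₀t + ½at² = 3.00·13.5 + 0.5·0·13.5² = 40.5 m

Phase 3 (decelerating): v₀ = 3.00 m/s, a = -1.5 m/s².
v = v₀ + at → t = (0 − 3.00) / -1.5 = 2.00 s
v² = v₀² + 2aΔx → Δx = (0² − 3.00²)/(2·-1.5) = 3.00 m
Total distance = 2.25 + 40.5 + 3.00 = 45.8 m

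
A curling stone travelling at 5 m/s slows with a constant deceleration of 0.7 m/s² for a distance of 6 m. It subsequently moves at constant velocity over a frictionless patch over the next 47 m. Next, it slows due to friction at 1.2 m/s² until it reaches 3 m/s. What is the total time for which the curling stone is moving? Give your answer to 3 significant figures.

Phase 1 (decelerating): v₀ = 5.00 m/s, a = -0.7 m/s².
v² = v₀² + 2aΔx = 5.00² + 2·-0.7·6 = 16.6 → v = 4.07 m/s
t = (v − v₀)/a = (4.07 − 5.00)/-0.7 = 1.32 s

Phase 2 (constant speed): v₀ = 4.07 m/s, a = 0 m/s².
Constant speed: t = d/v = 47/4.07 = 11.5 s

Phase 3 (decelerating): v₀ = 4.07 m/s, a = -1.2 m/s².
v = v₀ + at → t = (3 − 4.07) / -1.2 = 0.895 s
v² = v₀² + 2aΔx → Δx = (3² − 4.07²)/(2·-1.2) = 3.17 m
Total time = 1.32 + 11.5 + 0.895 = 13.8 s

13.8 s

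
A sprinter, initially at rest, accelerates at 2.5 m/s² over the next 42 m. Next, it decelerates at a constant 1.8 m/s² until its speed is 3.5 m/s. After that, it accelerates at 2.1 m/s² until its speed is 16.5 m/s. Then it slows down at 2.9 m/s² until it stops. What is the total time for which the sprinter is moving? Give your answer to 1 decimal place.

23.8 s

Phase 1 (accelerating): v₀ = 0 m/s, a = 2.5 m/s².
v² = v₀² + 2aΔx = 0² + 2·2.5·42 = 210 → v = 14.5 m/s
t = (v − v₀)/a = (14.5 − 0)/2.5 = 5.80 s

Phase 2 (decelerating): v₀ = 14.5 m/s, a = -1.8 m/s².
v = v₀ + at → t = (3.5 − 14.5) / -1.8 = 6.11 s
v² = v₀² + 2aΔx → Δx = (3.5² − 14.5²)/(2·-1.8) = 54.9 m

Phase 3 (accelerating): v₀ = 3.50 m/s, a = 2.1 m/s².
v = v₀ + at → t = (16.5 − 3.50) / 2.1 = 6.19 s
v² = v₀² + 2aΔx → Δx = (16.5² − 3.50²)/(2·2.1) = 61.9 m

Phase 4 (decelerating): v₀ = 16.5 m/s, a = -2.9 m/s².
v = v₀ + at → t = (0 − 16.5) / -2.9 = 5.69 s
v² = v₀² + 2aΔx → Δx = (0² − 16.5²)/(2·-2.9) = 46.9 m
Total time = 5.80 + 6.11 + 6.19 + 5.69 = 23.8 s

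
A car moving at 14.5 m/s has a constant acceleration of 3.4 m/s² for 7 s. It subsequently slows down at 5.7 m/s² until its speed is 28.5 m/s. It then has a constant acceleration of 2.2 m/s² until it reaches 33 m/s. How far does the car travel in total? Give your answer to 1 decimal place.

305.1 m

Phase 1 (accelerating): v₀ = 14.5 m/s, a = 3.4 m/s².
v = v₀ + at = 14.5 + (3.4)(7) = 38.3 m/s
Δx = v₀t + ½at² = 14.5·7 + 0.5·3.4·7² = 185 m

Phase 2 (decelerating): v₀ = 38.3 m/s, a = -5.7 m/s².
v = v₀ + at → t = (28.5 − 38.3) / -5.7 = 1.72 s
v² = v₀² + 2aΔx → Δx = (28.5² − 38.3²)/(2·-5.7) = 57.4 m

Phase 3 (accelerating): v₀ = 28.5 m/s, a = 2.2 m/s².
v = v₀ + at → t = (33 − 28.5) / 2.2 = 2.05 s
v² = v₀² + 2aΔx → Δx = (33² − 28.5²)/(2·2.2) = 62.9 m
Total distance = 185 + 57.4 + 62.9 = 305 m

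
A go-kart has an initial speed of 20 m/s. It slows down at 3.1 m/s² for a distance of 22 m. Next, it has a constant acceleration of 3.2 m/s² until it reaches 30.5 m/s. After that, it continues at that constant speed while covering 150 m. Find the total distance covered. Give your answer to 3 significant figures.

276 m

Phase 1 (decelerating): v₀ = 20.0 m/s, a = -3.1 m/s².
v² = v₀² + 2aΔx = 20.0² + 2·-3.1·22 = 264 → v = 16.2 m/s
t = (v − v₀)/a = (16.2 − 20.0)/-3.1 = 1.21 s

Phase 2 (accelerating): v₀ = 16.2 m/s, a = 3.2 m/s².
v = v₀ + at → t = (30.5 − 16.2) / 3.2 = 4.46 s
v² = v₀² + 2aΔx → Δx = (30.5² − 16.2²)/(2·3.2) = 104 m

Phase 3 (constant speed): v₀ = 30.5 m/s, a = 0 m/s².
Constant speed: t = d/v = 150/30.5 = 4.92 s
Total distance = 22.0 + 104 + 150 = 276 m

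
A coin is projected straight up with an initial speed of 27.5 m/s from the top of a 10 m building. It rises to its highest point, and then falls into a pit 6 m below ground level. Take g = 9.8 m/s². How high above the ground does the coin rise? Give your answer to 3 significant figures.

48.6 m

Phase 1 (rising): v₀ = 27.5 m/s, a = -9.8 m/s².
v = v₀ + at → t = (0 − 27.5) / -9.8 = 2.81 s
v² = v₀² + 2aΔx → Δx = (0² − 27.5²)/(2·-9.8) = 38.6 m
Maximum height = 10 + 38.6 = 48.6 m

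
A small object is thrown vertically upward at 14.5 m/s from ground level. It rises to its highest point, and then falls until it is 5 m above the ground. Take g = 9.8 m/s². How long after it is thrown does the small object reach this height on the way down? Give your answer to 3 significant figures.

Phase 1 (rising): v₀ = 14.5 m/s, a = -9.8 m/s².
v = v₀ + at → t = (0 − 14.5) / -9.8 = 1.48 s
v² = v₀² + 2aΔx → Δx = (0² − 14.5²)/(2·-9.8) = 10.7 m

Phase 2 (falling): v₀ = 0 m/s, a = -9.8 m/s².
Falls 5.73 m from rest: t = √(2·5.73/9.8) = 1.08 s; v = g·t = 10.6 m/s.
Total time = 1.48 + 1.08 = 2.56 s

2.56 s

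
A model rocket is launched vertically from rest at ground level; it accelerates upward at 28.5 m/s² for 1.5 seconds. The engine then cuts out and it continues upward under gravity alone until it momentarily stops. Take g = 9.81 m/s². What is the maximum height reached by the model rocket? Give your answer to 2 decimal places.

125.21 m

Phase 1 (powered ascent): v₀ = 0 m/s, a = 28.5 m/s².
v = v₀ + at = 0 + (28.5)(1.5) = 42.8 m/s
Δx = v₀t + ½at² = 0·1.5 + 0.5·28.5·1.5² = 32.1 m

Phase 2 (coasting upward): v₀ = 42.8 m/s, a = -9.81 m/s².
v = v₀ + at → t = (0 − 42.8) / -9.81 = 4.36 s
v² = v₀² + 2aΔx → Δx = (0² − 42.8²)/(2·-9.81) = 93.1 m
Maximum height = 32.1 + 93.1 = 125 m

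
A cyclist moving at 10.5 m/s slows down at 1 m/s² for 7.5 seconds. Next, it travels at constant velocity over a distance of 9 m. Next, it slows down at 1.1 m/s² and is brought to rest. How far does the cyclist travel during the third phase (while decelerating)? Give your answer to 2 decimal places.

Phase 1 (decelerating): v₀ = 10.5 m/s, a = -1 m/s².
v = v₀ + at = 10.5 + (-1)(7.5) = 3.00 m/s
Δx = v₀t + ½at² = 10.5·7.5 + 0.5·-1·7.5² = 50.6 m

Phase 2 (constant speed): v₀ = 3.00 m/s, a = 0 m/s².
Constant speed: t = d/v = 9/3.00 = 3.00 s

Phase 3 (decelerating): v₀ = 3.00 m/s, a = -1.1 m/s².
v = v₀ + at → t = (0 − 3.00) / -1.1 = 2.73 s
v² = v₀² + 2aΔx → Δx = (0² − 3.00²)/(2·-1.1) = 4.09 m
Distance in phase 3 = 4.09 m

4.09 m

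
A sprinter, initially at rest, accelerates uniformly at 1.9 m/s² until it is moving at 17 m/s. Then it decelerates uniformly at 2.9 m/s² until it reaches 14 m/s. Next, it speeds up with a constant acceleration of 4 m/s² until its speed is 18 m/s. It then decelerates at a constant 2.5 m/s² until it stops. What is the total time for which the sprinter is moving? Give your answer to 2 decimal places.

Phase 1 (accelerating): v₀ = 0 m/s, a = 1.9 m/s².
v = v₀ + at → t = (17 − 0) / 1.9 = 8.95 s
v² = v₀² + 2aΔx → Δx = (17² − 0²)/(2·1.9) = 76.1 m

Phase 2 (decelerating): v₀ = 17.0 m/s, a = -2.9 m/s².
v = v₀ + at → t = (14 − 17.0) / -2.9 = 1.03 s
v² = v₀² + 2aΔx → Δx = (14² − 17.0²)/(2·-2.9) = 16.0 m

Phase 3 (accelerating): v₀ = 14.0 m/s, a = 4 m/s².
v = v₀ + at → t = (18 − 14.0) / 4 = 1.00 s
v² = v₀² + 2aΔx → Δx = (18² − 14.0²)/(2·4) = 16.0 m

Phase 4 (decelerating): v₀ = 18.0 m/s, a = -2.5 m/s².
v = v₀ + at → t = (0 − 18.0) / -2.5 = 7.20 s
v² = v₀² + 2aΔx → Δx = (0² − 18.0²)/(2·-2.5) = 64.8 m
Total time = 8.95 + 1.03 + 1.00 + 7.20 = 18.2 s

18.18 s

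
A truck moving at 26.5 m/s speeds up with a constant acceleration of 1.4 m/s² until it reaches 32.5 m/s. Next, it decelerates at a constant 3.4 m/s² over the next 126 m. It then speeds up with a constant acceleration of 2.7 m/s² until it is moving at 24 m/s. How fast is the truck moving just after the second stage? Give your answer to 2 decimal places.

Phase 1 (accelerating): v₀ = 26.5 m/s, a = 1.4 m/s².
v = v₀ + at → t = (32.5 − 26.5) / 1.4 = 4.29 s
v² = v₀² + 2aΔx → Δx = (32.5² − 26.5²)/(2·1.4) = 126 m

Phase 2 (decelerating): v₀ = 32.5 m/s, a = -3.4 m/s².
v² = v₀² + 2aΔx = 32.5² + 2·-3.4·126 = 199 → v = 14.1 m/s
t = (v − v₀)/a = (14.1 − 32.5)/-3.4 = 5.41 s
Speed at end of phase 2 = 14.1 m/s

14.12 m/s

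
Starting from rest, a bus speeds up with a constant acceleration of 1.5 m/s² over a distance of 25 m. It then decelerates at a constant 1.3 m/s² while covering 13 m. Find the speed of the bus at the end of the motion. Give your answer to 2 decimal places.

Phase 1 (accelerating): v₀ = 0 m/s, a = 1.5 m/s².
v² = v₀² + 2aΔx = 0² + 2·1.5·25 = 75.0 → v = 8.66 m/s
t = (v − v₀)/a = (8.66 − 0)/1.5 = 5.77 s

Phase 2 (decelerating): v₀ = 8.66 m/s, a = -1.3 m/s².
v² = v₀² + 2aΔx = 8.66² + 2·-1.3·13 = 41.2 → v = 6.42 m/s
t = (v − v₀)/a = (6.42 − 8.66)/-1.3 = 1.72 s
Final speed = 6.42 m/s

6.42 m/s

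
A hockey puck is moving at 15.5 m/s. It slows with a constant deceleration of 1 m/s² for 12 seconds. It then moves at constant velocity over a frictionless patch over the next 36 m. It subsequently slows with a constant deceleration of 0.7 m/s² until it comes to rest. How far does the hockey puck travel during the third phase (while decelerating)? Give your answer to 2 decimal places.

Phase 1 (decelerating): v₀ = 15.5 m/s, a = -1 m/s².
v = v₀ + at = 15.5 + (-1)(12) = 3.50 m/s
Δx = v₀t + ½at² = 15.5·12 + 0.5·-1·12² = 114 m

Phase 2 (constant speed): v₀ = 3.50 m/s, a = 0 m/s².
Constant speed: t = d/v = 36/3.50 = 10.3 s

Phase 3 (decelerating): v₀ = 3.50 m/s, a = -0.7 m/s².
v = v₀ + at → t = (0 − 3.50) / -0.7 = 5.00 s
v² = v₀² + 2aΔx → Δx = (0² − 3.50²)/(2·-0.7) = 8.75 m
Distance in phase 3 = 8.75 m

8.75 m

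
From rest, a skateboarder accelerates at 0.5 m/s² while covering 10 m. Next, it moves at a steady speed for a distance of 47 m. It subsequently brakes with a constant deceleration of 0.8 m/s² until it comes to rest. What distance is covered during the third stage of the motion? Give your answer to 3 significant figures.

Phase 1 (accelerating): v₀ = 0 m/s, a = 0.5 m/s².
v² = v₀² + 2aΔx = 0² + 2·0.5·10 = 10.0 → v = 3.16 m/s
t = (v − v₀)/a = (3.16 − 0)/0.5 = 6.32 s

Phase 2 (constant speed): v₀ = 3.16 m/s, a = 0 m/s².
Constant speed: t = d/v = 47/3.16 = 14.9 s

Phase 3 (decelerating): v₀ = 3.16 m/s, a = -0.8 m/s².
v = v₀ + at → t = (0 − 3.16) / -0.8 = 3.95 s
v² = v₀² + 2aΔx → Δx = (0² − 3.16²)/(2·-0.8) = 6.25 m
Distance in phase 3 = 6.25 m

6.25 m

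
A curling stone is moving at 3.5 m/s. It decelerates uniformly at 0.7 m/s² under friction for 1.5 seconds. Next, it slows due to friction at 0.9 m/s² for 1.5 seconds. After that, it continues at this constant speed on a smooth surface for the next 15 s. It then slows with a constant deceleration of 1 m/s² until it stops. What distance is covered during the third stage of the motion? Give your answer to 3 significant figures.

Phase 1 (decelerating): v₀ = 3.50 m/s, a = -0.7 m/s².
v = v₀ + at = 3.50 + (-0.7)(1.5) = 2.45 m/s
Δx = v₀t + ½at² = 3.50·1.5 + 0.5·-0.7·1.5² = 4.46 m

Phase 2 (decelerating): v₀ = 2.45 m/s, a = -0.9 m/s².
v = v₀ + at = 2.45 + (-0.9)(1.5) = 1.10 m/s
Δx = v₀t + ½at² = 2.45·1.5 + 0.5·-0.9·1.5² = 2.66 m

Phase 3 (constant speed): v₀ = 1.10 m/s, a = 0 m/s².
v = v₀ + at = 1.10 + (0)(15) = 1.10 m/s
Δx = v₀t + ½at² = 1.10·15 + 0.5·0·15² = 16.5 m
Distance in phase 3 = 16.5 m

16.5 m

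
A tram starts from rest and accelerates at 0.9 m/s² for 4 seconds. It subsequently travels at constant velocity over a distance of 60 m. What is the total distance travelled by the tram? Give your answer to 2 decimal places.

Phase 1 (accelerating): v₀ = 0 m/s, a = 0.9 m/s².
v = v₀ + at = 0 + (0.9)(4) = 3.60 m/s
Δx = v₀t + ½at² = 0·4 + 0.5·0.9·4² = 7.20 m

Phase 2 (constant speed): v₀ = 3.60 m/s, a = 0 m/s².
Constant speed: t = d/v = 60/3.60 = 16.7 s
Total distance = 7.20 + 60.0 = 67.2 m

67.20 m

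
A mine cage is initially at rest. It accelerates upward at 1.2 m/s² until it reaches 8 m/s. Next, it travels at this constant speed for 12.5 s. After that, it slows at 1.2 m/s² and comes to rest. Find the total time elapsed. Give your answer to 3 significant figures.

25.8 s

Phase 1 (accelerating): v₀ = 0 m/s, a = 1.2 m/s².
v = v₀ + at → t = (8 − 0) / 1.2 = 6.67 s
v² = v₀² + 2aΔx → Δx = (8² − 0²)/(2·1.2) = 26.7 m

Phase 2 (constant speed): v₀ = 8.00 m/s, a = 0 m/s².
v = v₀ + at = 8.00 + (0)(12.5) = 8.00 m/s
Δx = v₀t + ½at² = 8.00·12.5 + 0.5·0·12.5² = 100 m

Phase 3 (decelerating): v₀ = 8.00 m/s, a = -1.2 m/s².
v = v₀ + at → t = (0 − 8.00) / -1.2 = 6.67 s
v² = v₀² + 2aΔx → Δx = (0² − 8.00²)/(2·-1.2) = 26.7 m
Total time = 6.67 + 12.5 + 6.67 = 25.8 s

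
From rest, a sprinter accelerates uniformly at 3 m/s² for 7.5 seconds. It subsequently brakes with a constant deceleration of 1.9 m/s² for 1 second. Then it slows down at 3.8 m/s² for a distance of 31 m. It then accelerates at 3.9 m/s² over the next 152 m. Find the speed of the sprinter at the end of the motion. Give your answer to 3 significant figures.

Phase 1 (accelerating): v₀ = 0 m/s, a = 3 m/s².
v = v₀ + at = 0 + (3)(7.5) = 22.5 m/s
Δx = v₀t + ½at² = 0·7.5 + 0.5·3·7.5² = 84.4 m

Phase 2 (decelerating): v₀ = 22.5 m/s, a = -1.9 m/s².
v = v₀ + at = 22.5 + (-1.9)(1) = 20.6 m/s
Δx = v₀t + ½at² = 22.5·1 + 0.5·-1.9·1² = 21.6 m

Phase 3 (decelerating): v₀ = 20.6 m/s, a = -3.8 m/s².
v² = v₀² + 2aΔx = 20.6² + 2·-3.8·31 = 189 → v = 13.7 m/s
t = (v − v₀)/a = (13.7 − 20.6)/-3.8 = 1.81 s

Phase 4 (accelerating): v₀ = 13.7 m/s, a = 3.9 m/s².
v² = v₀² + 2aΔx = 13.7² + 2·3.9·152 = 1370 → v = 37.1 m/s
t = (v − v₀)/a = (37.1 − 13.7)/3.9 = 5.98 s
Final speed = 37.1 m/s

37.1 m/s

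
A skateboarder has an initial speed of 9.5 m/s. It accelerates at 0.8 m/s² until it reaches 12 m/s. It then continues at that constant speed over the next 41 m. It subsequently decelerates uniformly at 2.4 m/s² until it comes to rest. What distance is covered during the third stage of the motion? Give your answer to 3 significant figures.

30.0 m

Phase 1 (accelerating): v₀ = 9.50 m/s, a = 0.8 m/s².
v = v₀ + at → t = (12 − 9.50) / 0.8 = 3.12 s
v² = v₀² + 2aΔx → Δx = (12² − 9.50²)/(2·0.8) = 33.6 m

Phase 2 (constant speed): v₀ = 12.0 m/s, a = 0 m/s².
Constant speed: t = d/v = 41/12.0 = 3.42 s

Phase 3 (decelerating): v₀ = 12.0 m/s, a = -2.4 m/s².
v = v₀ + at → t = (0 − 12.0) / -2.4 = 5.00 s
v² = v₀² + 2aΔx → Δx = (0² − 12.0²)/(2·-2.4) = 30.0 m
Distance in phase 3 = 30.0 m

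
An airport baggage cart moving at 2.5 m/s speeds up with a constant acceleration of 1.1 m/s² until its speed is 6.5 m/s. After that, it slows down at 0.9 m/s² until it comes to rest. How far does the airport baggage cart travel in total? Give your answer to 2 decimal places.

39.84 m

Phase 1 (accelerating): v₀ = 2.50 m/s, a = 1.1 m/s².
v = v₀ + at → t = (6.5 − 2.50) / 1.1 = 3.64 s
v² = v₀² + 2aΔx → Δx = (6.5² − 2.50²)/(2·1.1) = 16.4 m

Phase 2 (decelerating): v₀ = 6.50 m/s, a = -0.9 m/s².
v = v₀ + at → t = (0 − 6.50) / -0.9 = 7.22 s
v² = v₀² + 2aΔx → Δx = (0² − 6.50²)/(2·-0.9) = 23.5 m
Total distance = 16.4 + 23.5 = 39.8 m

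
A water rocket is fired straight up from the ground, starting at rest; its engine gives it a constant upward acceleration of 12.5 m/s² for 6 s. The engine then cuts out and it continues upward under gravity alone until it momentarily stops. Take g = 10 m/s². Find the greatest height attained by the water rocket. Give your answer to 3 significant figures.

Phase 1 (powered ascent): v₀ = 0 m/s, a = 12.5 m/s².
v = v₀ + at = 0 + (12.5)(6) = 75.0 m/s
Δx = v₀t + ½at² = 0·6 + 0.5·12.5·6² = 225 m

Phase 2 (coasting upward): v₀ = 75.0 m/s, a = -10 m/s².
v = v₀ + at → t = (0 − 75.0) / -10 = 7.50 s
v² = v₀² + 2aΔx → Δx = (0² − 75.0²)/(2·-10) = 281 m
Maximum height = 225 + 281 = 506 m

506 m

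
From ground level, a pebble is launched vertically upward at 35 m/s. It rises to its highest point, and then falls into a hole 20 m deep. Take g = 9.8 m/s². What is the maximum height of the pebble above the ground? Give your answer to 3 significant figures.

62.5 m

Phase 1 (rising): v₀ = 35.0 m/s, a = -9.8 m/s².
v = v₀ + at → t = (0 − 35.0) / -9.8 = 3.57 s
v² = v₀² + 2aΔx → Δx = (0² − 35.0²)/(2·-9.8) = 62.5 m
Maximum height = 62.5 m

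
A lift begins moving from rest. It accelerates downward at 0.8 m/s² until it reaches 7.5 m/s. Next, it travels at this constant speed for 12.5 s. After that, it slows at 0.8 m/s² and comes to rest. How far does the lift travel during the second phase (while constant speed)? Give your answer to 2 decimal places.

Phase 1 (accelerating): v₀ = 0 m/s, a = 0.8 m/s².
v = v₀ + at → t = (7.5 − 0) / 0.8 = 9.38 s
v² = v₀² + 2aΔx → Δx = (7.5² − 0²)/(2·0.8) = 35.2 m

Phase 2 (constant speed): v₀ = 7.50 m/s, a = 0 m/s².
v = v₀ + at = 7.50 + (0)(12.5) = 7.50 m/s
Δx = v₀t + ½at² = 7.50·12.5 + 0.5·0·12.5² = 93.8 m
Distance in phase 2 = 93.8 m

93.75 m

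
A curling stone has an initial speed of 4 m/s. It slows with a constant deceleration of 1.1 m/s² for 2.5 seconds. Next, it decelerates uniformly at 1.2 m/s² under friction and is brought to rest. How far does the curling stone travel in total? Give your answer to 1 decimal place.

7.2 m

Phase 1 (decelerating): v₀ = 4.00 m/s, a = -1.1 m/s².
v = v₀ + at = 4.00 + (-1.1)(2.5) = 1.25 m/s
Δx = v₀t + ½at² = 4.00·2.5 + 0.5·-1.1·2.5² = 6.56 m

Phase 2 (decelerating): v₀ = 1.25 m/s, a = -1.2 m/s².
v = v₀ + at → t = (0 − 1.25) / -1.2 = 1.04 s
v² = v₀² + 2aΔx → Δx = (0² − 1.25²)/(2·-1.2) = 0.651 m
Total distance = 6.56 + 0.651 = 7.21 m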